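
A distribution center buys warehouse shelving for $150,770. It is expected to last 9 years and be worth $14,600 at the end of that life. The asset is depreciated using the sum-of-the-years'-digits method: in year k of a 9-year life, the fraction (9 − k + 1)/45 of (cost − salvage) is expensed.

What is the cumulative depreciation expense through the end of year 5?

$105,910

Depreciable base = $150,770 − $14,600 = $136,170.
Sum of the years' digits = 9+8+7+6+5+4+3+2+1 = 45.
Year 1: $136,170 × 9/45 = $27,234. Book value $123,536.
Year 2: $136,170 × 8/45 = $24,208. Book value $99,328.
Year 3: $136,170 × 7/45 = $21,182. Book value $78,146.
Year 4: $136,170 × 6/45 = $18,156. Book value $59,990.
Year 5: $136,170 × 5/45 = $15,130. Book value $44,860.
Accumulated through year 5 = $150,770 − $44,860 = $105,910.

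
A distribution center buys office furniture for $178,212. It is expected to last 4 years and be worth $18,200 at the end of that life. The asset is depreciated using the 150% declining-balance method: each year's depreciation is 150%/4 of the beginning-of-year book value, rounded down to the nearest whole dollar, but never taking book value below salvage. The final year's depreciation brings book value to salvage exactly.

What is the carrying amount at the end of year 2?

Depreciable base = $178,212 − $18,200 = $160,012.
Year 1: ⌊$178,212 × 150%/4⌋ = $66,829. Book value $111,383.
Year 2: ⌊$111,383 × 150%/4⌋ = $41,768. Book value $69,615.

$69,615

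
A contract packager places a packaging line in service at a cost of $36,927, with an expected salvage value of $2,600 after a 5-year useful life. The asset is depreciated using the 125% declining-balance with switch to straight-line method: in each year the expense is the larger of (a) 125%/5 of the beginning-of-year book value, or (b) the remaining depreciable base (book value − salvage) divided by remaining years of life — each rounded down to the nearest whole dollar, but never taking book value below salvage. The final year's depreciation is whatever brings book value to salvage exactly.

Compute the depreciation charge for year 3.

Depreciable base = $36,927 − $2,600 = $34,327.
Year 1: DB = ⌊$36,927 × 125%/5⌋ = $9,231; SL = ⌊$34,327/5⌋ = $6,865 → take DB $9,231. Book value $27,696.
Year 2: DB = ⌊$27,696 × 125%/5⌋ = $6,924; SL = ⌊$25,096/4⌋ = $6,274 → take DB $6,924. Book value $20,772.
Year 3: DB = ⌊$20,772 × 125%/5⌋ = $5,193; SL = ⌊$18,172/3⌋ = $6,057 → take SL $6,057. Book value $14,715.

$6,057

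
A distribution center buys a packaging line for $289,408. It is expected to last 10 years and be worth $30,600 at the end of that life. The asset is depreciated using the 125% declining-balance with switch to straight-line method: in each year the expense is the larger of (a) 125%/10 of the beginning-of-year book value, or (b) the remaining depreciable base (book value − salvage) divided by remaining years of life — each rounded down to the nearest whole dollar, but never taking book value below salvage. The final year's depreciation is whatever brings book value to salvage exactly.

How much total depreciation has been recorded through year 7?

$189,284

Depreciable base = $289,408 − $30,600 = $258,808.
Year 1: DB = ⌊$289,408 × 125%/10⌋ = $36,176; SL = ⌊$258,808/10⌋ = $25,880 → take DB $36,176. Book value $253,232.
Year 2: DB = ⌊$253,232 × 125%/10⌋ = $31,654; SL = ⌊$222,632/9⌋ = $24,736 → take DB $31,654. Book value $221,578.
Year 3: DB = ⌊$221,578 × 125%/10⌋ = $27,697; SL = ⌊$190,978/8⌋ = $23,872 → take DB $27,697. Book value $193,881.
Year 4: DB = ⌊$193,881 × 125%/10⌋ = $24,235; SL = ⌊$163,281/7⌋ = $23,325 → take DB $24,235. Book value $169,646.
Year 5: DB = ⌊$169,646 × 125%/10⌋ = $21,205; SL = ⌊$139,046/6⌋ = $23,174 → take SL $23,174. Book value $146,472.
Year 6: DB = ⌊$146,472 × 125%/10⌋ = $18,309; SL = ⌊$115,872/5⌋ = $23,174 → take SL $23,174. Book value $123,298.
Year 7: DB = ⌊$123,298 × 125%/10⌋ = $15,412; SL = ⌊$92,698/4⌋ = $23,174 → take SL $23,174. Book value $100,124.
Accumulated through year 7 = $289,408 − $100,124 = $189,284.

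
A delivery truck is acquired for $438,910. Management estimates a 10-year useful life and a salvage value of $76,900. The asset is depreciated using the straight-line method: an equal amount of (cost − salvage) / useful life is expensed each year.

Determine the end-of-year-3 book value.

Depreciable base = $438,910 − $76,900 = $362,010.
Annual expense = $362,010 / 10 = $36,201.
End of year 1: book value $402,709.
End of year 2: book value $366,508.
End of year 3: book value $330,307.

$330,307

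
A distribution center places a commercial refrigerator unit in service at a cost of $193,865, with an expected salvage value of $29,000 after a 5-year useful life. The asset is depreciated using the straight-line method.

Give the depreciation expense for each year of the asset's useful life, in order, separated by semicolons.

$32,973; $32,973; $32,973; $32,973; $32,973

Depreciable base = $193,865 − $29,000 = $164,865.
Annual expense = $164,865 / 5 = $32,973.
End of year 1: book value $160,892.
End of year 2: book value $127,919.
End of year 3: book value $94,946.
End of year 4: book value $61,973.
End of year 5: book value $29,000.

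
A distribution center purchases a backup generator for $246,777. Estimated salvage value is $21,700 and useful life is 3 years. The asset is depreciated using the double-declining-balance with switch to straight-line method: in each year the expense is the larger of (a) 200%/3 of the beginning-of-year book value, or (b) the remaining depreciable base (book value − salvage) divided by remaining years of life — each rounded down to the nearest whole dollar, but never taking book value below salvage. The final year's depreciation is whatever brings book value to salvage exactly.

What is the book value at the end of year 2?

Depreciable base = $246,777 − $21,700 = $225,077.
Year 1: DB = ⌊$246,777 × 200%/3⌋ = $164,518; SL = ⌊$225,077/3⌋ = $75,025 → take DB $164,518. Book value $82,259.
Year 2: DB = ⌊$82,259 × 200%/3⌋ = $54,839; SL = ⌊$60,559/2⌋ = $30,279 → take DB $54,839. Book value $27,420.

$27,420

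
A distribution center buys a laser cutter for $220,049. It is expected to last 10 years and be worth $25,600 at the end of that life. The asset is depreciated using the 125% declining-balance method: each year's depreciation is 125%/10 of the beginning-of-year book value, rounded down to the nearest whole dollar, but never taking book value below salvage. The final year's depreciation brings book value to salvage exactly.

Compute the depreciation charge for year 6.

Depreciable base = $220,049 − $25,600 = $194,449.
Year 1: ⌊$220,049 × 125%/10⌋ = $27,506. Book value $192,543.
Year 2: ⌊$192,543 × 125%/10⌋ = $24,067. Book value $168,476.
Year 3: ⌊$168,476 × 125%/10⌋ = $21,059. Book value $147,417.
Year 4: ⌊$147,417 × 125%/10⌋ = $18,427. Book value $128,990.
Year 5: ⌊$128,990 × 125%/10⌋ = $16,123. Book value $112,867.
Year 6: ⌊$112,867 × 125%/10⌋ = $14,108. Book value $98,759.

$14,108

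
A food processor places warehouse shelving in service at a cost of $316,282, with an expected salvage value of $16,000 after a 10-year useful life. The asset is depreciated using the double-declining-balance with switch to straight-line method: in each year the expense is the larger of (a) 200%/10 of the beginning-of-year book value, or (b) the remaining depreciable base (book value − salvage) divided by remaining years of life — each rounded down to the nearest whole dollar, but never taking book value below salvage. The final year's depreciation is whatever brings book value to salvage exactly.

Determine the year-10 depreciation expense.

$16,728

Depreciable base = $316,282 − $16,000 = $300,282.
Year 1: DB = ⌊$316,282 × 200%/10⌋ = $63,256; SL = ⌊$300,282/10⌋ = $30,028 → take DB $63,256. Book value $253,026.
Year 2: DB = ⌊$253,026 × 200%/10⌋ = $50,605; SL = ⌊$237,026/9⌋ = $26,336 → take DB $50,605. Book value $202,421.
Year 3: DB = ⌊$202,421 × 200%/10⌋ = $40,484; SL = ⌊$186,421/8⌋ = $23,302 → take DB $40,484. Book value $161,937.
Year 4: DB = ⌊$161,937 × 200%/10⌋ = $32,387; SL = ⌊$145,937/7⌋ = $20,848 → take DB $32,387. Book value $129,550.
Year 5: DB = ⌊$129,550 × 200%/10⌋ = $25,910; SL = ⌊$113,550/6⌋ = $18,925 → take DB $25,910. Book value $103,640.
Year 6: DB = ⌊$103,640 × 200%/10⌋ = $20,728; SL = ⌊$87,640/5⌋ = $17,528 → take DB $20,728. Book value $82,912.
Year 7: DB = ⌊$82,912 × 200%/10⌋ = $16,582; SL = ⌊$66,912/4⌋ = $16,728 → take SL $16,728. Book value $66,184.
Year 8: DB = ⌊$66,184 × 200%/10⌋ = $13,236; SL = ⌊$50,184/3⌋ = $16,728 → take SL $16,728. Book value $49,456.
Year 9: DB = ⌊$49,456 × 200%/10⌋ = $9,891; SL = ⌊$33,456/2⌋ = $16,728 → take SL $16,728. Book value $32,728.
Year 10 (final): $32,728 − $16,000 = $16,728. Book value $16,000.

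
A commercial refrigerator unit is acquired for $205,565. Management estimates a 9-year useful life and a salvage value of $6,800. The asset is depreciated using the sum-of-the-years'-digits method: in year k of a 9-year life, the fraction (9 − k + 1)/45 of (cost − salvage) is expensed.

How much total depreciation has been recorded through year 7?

Depreciable base = $205,565 − $6,800 = $198,765.
Sum of the years' digits = 9+8+7+6+5+4+3+2+1 = 45.
Year 1: $198,765 × 9/45 = $39,753. Book value $165,812.
Year 2: $198,765 × 8/45 = $35,336. Book value $130,476.
Year 3: $198,765 × 7/45 = $30,919. Book value $99,557.
Year 4: $198,765 × 6/45 = $26,502. Book value $73,055.
Year 5: $198,765 × 5/45 = $22,085. Book value $50,970.
Year 6: $198,765 × 4/45 = $17,668. Book value $33,302.
Year 7: $198,765 × 3/45 = $13,251. Book value $20,051.
Accumulated through year 7 = $205,565 − $20,051 = $185,514.

$185,514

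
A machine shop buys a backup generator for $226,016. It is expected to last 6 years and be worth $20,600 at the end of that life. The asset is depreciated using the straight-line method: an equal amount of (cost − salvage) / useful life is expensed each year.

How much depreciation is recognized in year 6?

$34,236

Depreciable base = $226,016 − $20,600 = $205,416.
Annual expense = $205,416 / 6 = $34,236.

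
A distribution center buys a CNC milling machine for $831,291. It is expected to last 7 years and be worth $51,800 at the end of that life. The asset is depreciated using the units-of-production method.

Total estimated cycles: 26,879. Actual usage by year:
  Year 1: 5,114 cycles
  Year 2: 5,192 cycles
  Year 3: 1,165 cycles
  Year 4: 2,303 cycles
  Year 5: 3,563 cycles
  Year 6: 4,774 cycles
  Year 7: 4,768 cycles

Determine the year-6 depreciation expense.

Depreciable base = $831,291 − $51,800 = $779,491.
Rate = $779,491 / 26,879 cycles = $29 per cycle.
Year 1: 5,114 × $29 = $148,306. Book value $682,985.
Year 2: 5,192 × $29 = $150,568. Book value $532,417.
Year 3: 1,165 × $29 = $33,785. Book value $498,632.
Year 4: 2,303 × $29 = $66,787. Book value $431,845.
Year 5: 3,563 × $29 = $103,327. Book value $328,518.
Year 6: 4,774 × $29 = $138,446. Book value $190,072.

$138,446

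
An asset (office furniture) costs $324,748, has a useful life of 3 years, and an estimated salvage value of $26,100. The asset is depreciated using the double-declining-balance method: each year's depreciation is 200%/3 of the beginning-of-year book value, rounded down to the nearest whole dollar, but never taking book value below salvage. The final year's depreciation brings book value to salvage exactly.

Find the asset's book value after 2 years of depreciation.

$36,084

Depreciable base = $324,748 − $26,100 = $298,648.
Year 1: ⌊$324,748 × 200%/3⌋ = $216,498. Book value $108,250.
Year 2: ⌊$108,250 × 200%/3⌋ = $72,166. Book value $36,084.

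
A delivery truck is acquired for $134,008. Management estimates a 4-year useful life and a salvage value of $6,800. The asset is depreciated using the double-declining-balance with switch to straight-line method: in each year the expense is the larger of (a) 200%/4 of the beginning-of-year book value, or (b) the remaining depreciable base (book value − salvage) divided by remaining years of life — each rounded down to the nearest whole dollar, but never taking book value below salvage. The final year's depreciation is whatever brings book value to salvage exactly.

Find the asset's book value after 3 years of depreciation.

Depreciable base = $134,008 − $6,800 = $127,208.
Year 1: DB = ⌊$134,008 × 200%/4⌋ = $67,004; SL = ⌊$127,208/4⌋ = $31,802 → take DB $67,004. Book value $67,004.
Year 2: DB = ⌊$67,004 × 200%/4⌋ = $33,502; SL = ⌊$60,204/3⌋ = $20,068 → take DB $33,502. Book value $33,502.
Year 3: DB = ⌊$33,502 × 200%/4⌋ = $16,751; SL = ⌊$26,702/2⌋ = $13,351 → take DB $16,751. Book value $16,751.

$16,751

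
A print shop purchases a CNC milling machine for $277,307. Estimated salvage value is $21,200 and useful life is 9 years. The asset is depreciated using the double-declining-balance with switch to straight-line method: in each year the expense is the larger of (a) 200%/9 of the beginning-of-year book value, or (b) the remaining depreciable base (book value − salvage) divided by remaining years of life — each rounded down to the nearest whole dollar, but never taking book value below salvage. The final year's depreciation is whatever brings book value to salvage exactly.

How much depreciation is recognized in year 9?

$13,275

Depreciable base = $277,307 − $21,200 = $256,107.
Year 1: DB = ⌊$277,307 × 200%/9⌋ = $61,623; SL = ⌊$256,107/9⌋ = $28,456 → take DB $61,623. Book value $215,684.
Year 2: DB = ⌊$215,684 × 200%/9⌋ = $47,929; SL = ⌊$194,484/8⌋ = $24,310 → take DB $47,929. Book value $167,755.
Year 3: DB = ⌊$167,755 × 200%/9⌋ = $37,278; SL = ⌊$146,555/7⌋ = $20,936 → take DB $37,278. Book value $130,477.
Year 4: DB = ⌊$130,477 × 200%/9⌋ = $28,994; SL = ⌊$109,277/6⌋ = $18,212 → take DB $28,994. Book value $101,483.
Year 5: DB = ⌊$101,483 × 200%/9⌋ = $22,551; SL = ⌊$80,283/5⌋ = $16,056 → take DB $22,551. Book value $78,932.
Year 6: DB = ⌊$78,932 × 200%/9⌋ = $17,540; SL = ⌊$57,732/4⌋ = $14,433 → take DB $17,540. Book value $61,392.
Year 7: DB = ⌊$61,392 × 200%/9⌋ = $13,642; SL = ⌊$40,192/3⌋ = $13,397 → take DB $13,642. Book value $47,750.
Year 8: DB = ⌊$47,750 × 200%/9⌋ = $10,611; SL = ⌊$26,550/2⌋ = $13,275 → take SL $13,275. Book value $34,475.
Year 9 (final): $34,475 − $21,200 = $13,275. Book value $21,200.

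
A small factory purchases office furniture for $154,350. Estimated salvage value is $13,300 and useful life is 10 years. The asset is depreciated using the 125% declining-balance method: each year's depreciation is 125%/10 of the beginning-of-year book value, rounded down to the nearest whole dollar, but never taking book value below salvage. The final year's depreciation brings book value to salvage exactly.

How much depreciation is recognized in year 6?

Depreciable base = $154,350 − $13,300 = $141,050.
Year 1: ⌊$154,350 × 125%/10⌋ = $19,293. Book value $135,057.
Year 2: ⌊$135,057 × 125%/10⌋ = $16,882. Book value $118,175.
Year 3: ⌊$118,175 × 125%/10⌋ = $14,771. Book value $103,404.
Year 4: ⌊$103,404 × 125%/10⌋ = $12,925. Book value $90,479.
Year 5: ⌊$90,479 × 125%/10⌋ = $11,309. Book value $79,170.
Year 6: ⌊$79,170 × 125%/10⌋ = $9,896. Book value $69,274.

$9,896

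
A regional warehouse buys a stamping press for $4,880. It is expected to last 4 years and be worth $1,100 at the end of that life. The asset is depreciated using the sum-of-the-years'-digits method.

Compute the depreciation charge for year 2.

$1,134

Depreciable base = $4,880 − $1,100 = $3,780.
Sum of the years' digits = 4+3+2+1 = 10.
Year 1: $3,780 × 4/10 = $1,512. Book value $3,368.
Year 2: $3,780 × 3/10 = $1,134. Book value $2,234.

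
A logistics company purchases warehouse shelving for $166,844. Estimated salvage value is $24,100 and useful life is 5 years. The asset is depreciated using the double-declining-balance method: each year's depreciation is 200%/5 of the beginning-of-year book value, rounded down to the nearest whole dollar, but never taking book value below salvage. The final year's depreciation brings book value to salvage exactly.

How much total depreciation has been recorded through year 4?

$142,744

Depreciable base = $166,844 − $24,100 = $142,744.
Year 1: ⌊$166,844 × 200%/5⌋ = $66,737. Book value $100,107.
Year 2: ⌊$100,107 × 200%/5⌋ = $40,042. Book value $60,065.
Year 3: ⌊$60,065 × 200%/5⌋ = $24,026. Book value $36,039.
Year 4: ⌊$36,039 × 200%/5⌋ = $14,415, capped at $11,939. Book value $24,100.
Accumulated through year 4 = $166,844 − $24,100 = $142,744.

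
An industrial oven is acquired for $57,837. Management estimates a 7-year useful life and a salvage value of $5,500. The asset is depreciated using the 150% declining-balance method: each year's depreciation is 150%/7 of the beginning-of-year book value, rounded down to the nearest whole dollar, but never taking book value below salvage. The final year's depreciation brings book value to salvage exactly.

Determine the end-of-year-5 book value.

$17,321

Depreciable base = $57,837 − $5,500 = $52,337.
Year 1: ⌊$57,837 × 150%/7⌋ = $12,393. Book value $45,444.
Year 2: ⌊$45,444 × 150%/7⌋ = $9,738. Book value $35,706.
Year 3: ⌊$35,706 × 150%/7⌋ = $7,651. Book value $28,055.
Year 4: ⌊$28,055 × 150%/7⌋ = $6,011. Book value $22,044.
Year 5: ⌊$22,044 × 150%/7⌋ = $4,723. Book value $17,321.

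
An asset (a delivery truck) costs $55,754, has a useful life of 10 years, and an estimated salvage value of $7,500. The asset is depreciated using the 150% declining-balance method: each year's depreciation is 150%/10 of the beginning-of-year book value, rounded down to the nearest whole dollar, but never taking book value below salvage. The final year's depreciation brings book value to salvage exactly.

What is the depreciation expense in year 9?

Depreciable base = $55,754 − $7,500 = $48,254.
Year 1: ⌊$55,754 × 150%/10⌋ = $8,363. Book value $47,391.
Year 2: ⌊$47,391 × 150%/10⌋ = $7,108. Book value $40,283.
Year 3: ⌊$40,283 × 150%/10⌋ = $6,042. Book value $34,241.
Year 4: ⌊$34,241 × 150%/10⌋ = $5,136. Book value $29,105.
Year 5: ⌊$29,105 × 150%/10⌋ = $4,365. Book value $24,740.
Year 6: ⌊$24,740 × 150%/10⌋ = $3,711. Book value $21,029.
Year 7: ⌊$21,029 × 150%/10⌋ = $3,154. Book value $17,875.
Year 8: ⌊$17,875 × 150%/10⌋ = $2,681. Book value $15,194.
Year 9: ⌊$15,194 × 150%/10⌋ = $2,279. Book value $12,915.

$2,279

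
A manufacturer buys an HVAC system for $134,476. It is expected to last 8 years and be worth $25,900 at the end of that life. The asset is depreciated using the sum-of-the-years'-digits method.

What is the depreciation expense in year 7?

Depreciable base = $134,476 − $25,900 = $108,576.
Sum of the years' digits = 8+7+6+5+4+3+2+1 = 36.
Year 1: $108,576 × 8/36 = $24,128. Book value $110,348.
Year 2: $108,576 × 7/36 = $21,112. Book value $89,236.
Year 3: $108,576 × 6/36 = $18,096. Book value $71,140.
Year 4: $108,576 × 5/36 = $15,080. Book value $56,060.
Year 5: $108,576 × 4/36 = $12,064. Book value $43,996.
Year 6: $108,576 × 3/36 = $9,048. Book value $34,948.
Year 7: $108,576 × 2/36 = $6,032. Book value $28,916.

$6,032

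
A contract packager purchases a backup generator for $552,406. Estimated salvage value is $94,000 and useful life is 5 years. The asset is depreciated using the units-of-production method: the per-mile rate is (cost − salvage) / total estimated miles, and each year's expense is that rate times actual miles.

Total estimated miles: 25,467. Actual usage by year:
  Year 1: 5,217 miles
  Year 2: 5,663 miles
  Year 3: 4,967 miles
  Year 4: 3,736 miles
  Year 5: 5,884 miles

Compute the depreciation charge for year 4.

Depreciable base = $552,406 − $94,000 = $458,406.
Rate = $458,406 / 25,467 miles = $18 per mile.
Year 1: 5,217 × $18 = $93,906. Book value $458,500.
Year 2: 5,663 × $18 = $101,934. Book value $356,566.
Year 3: 4,967 × $18 = $89,406. Book value $267,160.
Year 4: 3,736 × $18 = $67,248. Book value $199,912.

$67,248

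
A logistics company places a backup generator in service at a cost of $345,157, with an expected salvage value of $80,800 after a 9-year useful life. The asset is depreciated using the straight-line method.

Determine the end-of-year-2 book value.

$286,411

Depreciable base = $345,157 − $80,800 = $264,357.
Annual expense = $264,357 / 9 = $29,373.
End of year 1: book value $315,784.
End of year 2: book value $286,411.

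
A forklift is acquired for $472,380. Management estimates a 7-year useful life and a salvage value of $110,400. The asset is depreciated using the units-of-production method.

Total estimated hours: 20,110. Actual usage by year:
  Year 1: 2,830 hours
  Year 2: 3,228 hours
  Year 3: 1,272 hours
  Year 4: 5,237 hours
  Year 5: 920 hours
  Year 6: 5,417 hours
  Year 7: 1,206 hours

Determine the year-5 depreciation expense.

$16,560

Depreciable base = $472,380 − $110,400 = $361,980.
Rate = $361,980 / 20,110 hours = $18 per hour.
Year 1: 2,830 × $18 = $50,940. Book value $421,440.
Year 2: 3,228 × $18 = $58,104. Book value $363,336.
Year 3: 1,272 × $18 = $22,896. Book value $340,440.
Year 4: 5,237 × $18 = $94,266. Book value $246,174.
Year 5: 920 × $18 = $16,560. Book value $229,614.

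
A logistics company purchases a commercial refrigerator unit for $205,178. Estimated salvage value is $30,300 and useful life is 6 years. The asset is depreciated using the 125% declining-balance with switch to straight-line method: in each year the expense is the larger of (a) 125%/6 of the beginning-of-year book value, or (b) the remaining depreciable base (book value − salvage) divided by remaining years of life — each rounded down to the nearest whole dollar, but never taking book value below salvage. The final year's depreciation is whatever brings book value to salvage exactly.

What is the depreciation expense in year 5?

Depreciable base = $205,178 − $30,300 = $174,878.
Year 1: DB = ⌊$205,178 × 125%/6⌋ = $42,745; SL = ⌊$174,878/6⌋ = $29,146 → take DB $42,745. Book value $162,433.
Year 2: DB = ⌊$162,433 × 125%/6⌋ = $33,840; SL = ⌊$132,133/5⌋ = $26,426 → take DB $33,840. Book value $128,593.
Year 3: DB = ⌊$128,593 × 125%/6⌋ = $26,790; SL = ⌊$98,293/4⌋ = $24,573 → take DB $26,790. Book value $101,803.
Year 4: DB = ⌊$101,803 × 125%/6⌋ = $21,208; SL = ⌊$71,503/3⌋ = $23,834 → take SL $23,834. Book value $77,969.
Year 5: DB = ⌊$77,969 × 125%/6⌋ = $16,243; SL = ⌊$47,669/2⌋ = $23,834 → take SL $23,834. Book value $54,135.

$23,834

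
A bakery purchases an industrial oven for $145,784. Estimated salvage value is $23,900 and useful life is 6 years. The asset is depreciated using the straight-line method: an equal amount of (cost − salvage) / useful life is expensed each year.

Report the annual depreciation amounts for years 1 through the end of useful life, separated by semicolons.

$20,314; $20,314; $20,314; $20,314; $20,314; $20,314

Depreciable base = $145,784 − $23,900 = $121,884.
Annual expense = $121,884 / 6 = $20,314.
End of year 1: book value $125,470.
End of year 2: book value $105,156.
End of year 3: book value $84,842.
End of year 4: book value $64,528.
End of year 5: book value $44,214.
End of year 6: book value $23,900.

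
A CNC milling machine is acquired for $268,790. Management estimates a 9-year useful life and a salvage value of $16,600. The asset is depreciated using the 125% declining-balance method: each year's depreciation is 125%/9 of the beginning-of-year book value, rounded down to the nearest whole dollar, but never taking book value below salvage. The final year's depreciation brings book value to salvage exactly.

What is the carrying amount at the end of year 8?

$81,264

Depreciable base = $268,790 − $16,600 = $252,190.
Year 1: ⌊$268,790 × 125%/9⌋ = $37,331. Book value $231,459.
Year 2: ⌊$231,459 × 125%/9⌋ = $32,147. Book value $199,312.
Year 3: ⌊$199,312 × 125%/9⌋ = $27,682. Book value $171,630.
Year 4: ⌊$171,630 × 125%/9⌋ = $23,837. Book value $147,793.
Year 5: ⌊$147,793 × 125%/9⌋ = $20,526. Book value $127,267.
Year 6: ⌊$127,267 × 125%/9⌋ = $17,675. Book value $109,592.
Year 7: ⌊$109,592 × 125%/9⌋ = $15,221. Book value $94,371.
Year 8: ⌊$94,371 × 125%/9⌋ = $13,107. Book value $81,264.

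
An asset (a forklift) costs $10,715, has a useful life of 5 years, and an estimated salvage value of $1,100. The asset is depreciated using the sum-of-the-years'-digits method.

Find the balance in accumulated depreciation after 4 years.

$8,974

Depreciable base = $10,715 − $1,100 = $9,615.
Sum of the years' digits = 5+4+3+2+1 = 15.
Year 1: $9,615 × 5/15 = $3,205. Book value $7,510.
Year 2: $9,615 × 4/15 = $2,564. Book value $4,946.
Year 3: $9,615 × 3/15 = $1,923. Book value $3,023.
Year 4: $9,615 × 2/15 = $1,282. Book value $1,741.
Accumulated through year 4 = $10,715 − $1,741 = $8,974.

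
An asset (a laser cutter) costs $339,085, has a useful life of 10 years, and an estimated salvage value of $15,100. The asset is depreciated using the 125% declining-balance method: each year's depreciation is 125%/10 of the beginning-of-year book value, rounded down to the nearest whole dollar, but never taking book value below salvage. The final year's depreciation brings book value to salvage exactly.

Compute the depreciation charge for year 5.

$24,845

Depreciable base = $339,085 − $15,100 = $323,985.
Year 1: ⌊$339,085 × 125%/10⌋ = $42,385. Book value $296,700.
Year 2: ⌊$296,700 × 125%/10⌋ = $37,087. Book value $259,613.
Year 3: ⌊$259,613 × 125%/10⌋ = $32,451. Book value $227,162.
Year 4: ⌊$227,162 × 125%/10⌋ = $28,395. Book value $198,767.
Year 5: ⌊$198,767 × 125%/10⌋ = $24,845. Book value $173,922.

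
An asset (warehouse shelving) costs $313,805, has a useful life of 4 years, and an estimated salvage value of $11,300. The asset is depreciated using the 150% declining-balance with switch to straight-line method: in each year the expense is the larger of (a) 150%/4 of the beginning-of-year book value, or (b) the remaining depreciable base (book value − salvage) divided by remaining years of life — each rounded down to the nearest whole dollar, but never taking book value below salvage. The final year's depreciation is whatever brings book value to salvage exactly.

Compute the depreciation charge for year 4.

$55,641

Depreciable base = $313,805 − $11,300 = $302,505.
Year 1: DB = ⌊$313,805 × 150%/4⌋ = $117,676; SL = ⌊$302,505/4⌋ = $75,626 → take DB $117,676. Book value $196,129.
Year 2: DB = ⌊$196,129 × 150%/4⌋ = $73,548; SL = ⌊$184,829/3⌋ = $61,609 → take DB $73,548. Book value $122,581.
Year 3: DB = ⌊$122,581 × 150%/4⌋ = $45,967; SL = ⌊$111,281/2⌋ = $55,640 → take SL $55,640. Book value $66,941.
Year 4 (final): $66,941 − $11,300 = $55,641. Book value $11,300.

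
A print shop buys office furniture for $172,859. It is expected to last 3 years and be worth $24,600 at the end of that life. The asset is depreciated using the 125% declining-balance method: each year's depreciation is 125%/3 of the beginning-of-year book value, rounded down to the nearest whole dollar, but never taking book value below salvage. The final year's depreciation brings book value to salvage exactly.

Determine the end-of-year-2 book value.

$58,821

Depreciable base = $172,859 − $24,600 = $148,259.
Year 1: ⌊$172,859 × 125%/3⌋ = $72,024. Book value $100,835.
Year 2: ⌊$100,835 × 125%/3⌋ = $42,014. Book value $58,821.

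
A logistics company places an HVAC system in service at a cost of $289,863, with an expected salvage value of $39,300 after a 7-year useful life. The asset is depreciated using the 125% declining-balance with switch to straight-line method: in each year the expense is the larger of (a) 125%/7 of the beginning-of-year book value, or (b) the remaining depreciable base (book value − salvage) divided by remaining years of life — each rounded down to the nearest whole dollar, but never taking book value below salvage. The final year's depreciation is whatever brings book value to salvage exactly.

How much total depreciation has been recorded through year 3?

$129,204

Depreciable base = $289,863 − $39,300 = $250,563.
Year 1: DB = ⌊$289,863 × 125%/7⌋ = $51,761; SL = ⌊$250,563/7⌋ = $35,794 → take DB $51,761. Book value $238,102.
Year 2: DB = ⌊$238,102 × 125%/7⌋ = $42,518; SL = ⌊$198,802/6⌋ = $33,133 → take DB $42,518. Book value $195,584.
Year 3: DB = ⌊$195,584 × 125%/7⌋ = $34,925; SL = ⌊$156,284/5⌋ = $31,256 → take DB $34,925. Book value $160,659.
Accumulated through year 3 = $289,863 − $160,659 = $129,204.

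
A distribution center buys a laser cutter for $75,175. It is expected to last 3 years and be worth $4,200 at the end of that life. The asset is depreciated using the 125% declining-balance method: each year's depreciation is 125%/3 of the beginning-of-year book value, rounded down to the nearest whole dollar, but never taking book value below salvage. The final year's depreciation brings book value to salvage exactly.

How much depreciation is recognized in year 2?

$18,272

Depreciable base = $75,175 − $4,200 = $70,975.
Year 1: ⌊$75,175 × 125%/3⌋ = $31,322. Book value $43,853.
Year 2: ⌊$43,853 × 125%/3⌋ = $18,272. Book value $25,581.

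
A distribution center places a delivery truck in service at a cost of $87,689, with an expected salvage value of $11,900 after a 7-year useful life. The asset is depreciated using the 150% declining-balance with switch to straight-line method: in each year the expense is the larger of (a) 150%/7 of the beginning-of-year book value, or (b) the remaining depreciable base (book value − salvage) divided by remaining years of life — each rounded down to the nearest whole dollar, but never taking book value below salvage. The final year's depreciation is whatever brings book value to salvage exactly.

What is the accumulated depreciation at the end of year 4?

$54,268

Depreciable base = $87,689 − $11,900 = $75,789.
Year 1: DB = ⌊$87,689 × 150%/7⌋ = $18,790; SL = ⌊$75,789/7⌋ = $10,827 → take DB $18,790. Book value $68,899.
Year 2: DB = ⌊$68,899 × 150%/7⌋ = $14,764; SL = ⌊$56,999/6⌋ = $9,499 → take DB $14,764. Book value $54,135.
Year 3: DB = ⌊$54,135 × 150%/7⌋ = $11,600; SL = ⌊$42,235/5⌋ = $8,447 → take DB $11,600. Book value $42,535.
Year 4: DB = ⌊$42,535 × 150%/7⌋ = $9,114; SL = ⌊$30,635/4⌋ = $7,658 → take DB $9,114. Book value $33,421.
Accumulated through year 4 = $87,689 − $33,421 = $54,268.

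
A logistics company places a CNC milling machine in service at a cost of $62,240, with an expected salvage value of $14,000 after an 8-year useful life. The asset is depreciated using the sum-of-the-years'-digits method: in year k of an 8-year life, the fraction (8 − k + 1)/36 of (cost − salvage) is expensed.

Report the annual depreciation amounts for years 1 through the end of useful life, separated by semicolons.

$10,720; $9,380; $8,040; $6,700; $5,360; $4,020; $2,680; $1,340

Depreciable base = $62,240 − $14,000 = $48,240.
Sum of the years' digits = 8+7+6+5+4+3+2+1 = 36.
Year 1: $48,240 × 8/36 = $10,720. Book value $51,520.
Year 2: $48,240 × 7/36 = $9,380. Book value $42,140.
Year 3: $48,240 × 6/36 = $8,040. Book value $34,100.
Year 4: $48,240 × 5/36 = $6,700. Book value $27,400.
Year 5: $48,240 × 4/36 = $5,360. Book value $22,040.
Year 6: $48,240 × 3/36 = $4,020. Book value $18,020.
Year 7: $48,240 × 2/36 = $2,680. Book value $15,340.
Year 8: $48,240 × 1/36 = $1,340. Book value $14,000.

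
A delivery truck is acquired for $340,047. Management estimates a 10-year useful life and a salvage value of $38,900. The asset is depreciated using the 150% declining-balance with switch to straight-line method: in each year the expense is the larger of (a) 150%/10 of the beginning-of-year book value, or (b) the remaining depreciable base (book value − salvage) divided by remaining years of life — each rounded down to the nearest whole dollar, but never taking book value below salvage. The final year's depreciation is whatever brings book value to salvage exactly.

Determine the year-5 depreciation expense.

$26,626

Depreciable base = $340,047 − $38,900 = $301,147.
Year 1: DB = ⌊$340,047 × 150%/10⌋ = $51,007; SL = ⌊$301,147/10⌋ = $30,114 → take DB $51,007. Book value $289,040.
Year 2: DB = ⌊$289,040 × 150%/10⌋ = $43,356; SL = ⌊$250,140/9⌋ = $27,793 → take DB $43,356. Book value $245,684.
Year 3: DB = ⌊$245,684 × 150%/10⌋ = $36,852; SL = ⌊$206,784/8⌋ = $25,848 → take DB $36,852. Book value $208,832.
Year 4: DB = ⌊$208,832 × 150%/10⌋ = $31,324; SL = ⌊$169,932/7⌋ = $24,276 → take DB $31,324. Book value $177,508.
Year 5: DB = ⌊$177,508 × 150%/10⌋ = $26,626; SL = ⌊$138,608/6⌋ = $23,101 → take DB $26,626. Book value $150,882.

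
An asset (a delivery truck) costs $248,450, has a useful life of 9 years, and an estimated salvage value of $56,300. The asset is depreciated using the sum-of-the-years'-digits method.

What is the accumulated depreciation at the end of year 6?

$166,530

Depreciable base = $248,450 − $56,300 = $192,150.
Sum of the years' digits = 9+8+7+6+5+4+3+2+1 = 45.
Year 1: $192,150 × 9/45 = $38,430. Book value $210,020.
Year 2: $192,150 × 8/45 = $34,160. Book value $175,860.
Year 3: $192,150 × 7/45 = $29,890. Book value $145,970.
Year 4: $192,150 × 6/45 = $25,620. Book value $120,350.
Year 5: $192,150 × 5/45 = $21,350. Book value $99,000.
Year 6: $192,150 × 4/45 = $17,080. Book value $81,920.
Accumulated through year 6 = $248,450 − $81,920 = $166,530.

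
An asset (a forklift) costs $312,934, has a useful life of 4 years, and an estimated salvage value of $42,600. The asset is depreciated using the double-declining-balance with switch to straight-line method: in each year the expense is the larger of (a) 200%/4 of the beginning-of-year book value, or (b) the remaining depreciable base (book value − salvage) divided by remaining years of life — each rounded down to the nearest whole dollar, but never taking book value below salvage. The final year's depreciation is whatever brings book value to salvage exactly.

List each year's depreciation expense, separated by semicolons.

Depreciable base = $312,934 − $42,600 = $270,334.
Year 1: DB = ⌊$312,934 × 200%/4⌋ = $156,467; SL = ⌊$270,334/4⌋ = $67,583 → take DB $156,467. Book value $156,467.
Year 2: DB = ⌊$156,467 × 200%/4⌋ = $78,233; SL = ⌊$113,867/3⌋ = $37,955 → take DB $78,233. Book value $78,234.
Year 3: DB = ⌊$78,234 × 200%/4⌋ = $39,117; SL = ⌊$35,634/2⌋ = $17,817 → take DB $39,117, capped at $35,634. Book value $42,600.
Year 4 (final): $42,600 − $42,600 = $0. Book value $42,600.

$156,467; $78,233; $35,634; $0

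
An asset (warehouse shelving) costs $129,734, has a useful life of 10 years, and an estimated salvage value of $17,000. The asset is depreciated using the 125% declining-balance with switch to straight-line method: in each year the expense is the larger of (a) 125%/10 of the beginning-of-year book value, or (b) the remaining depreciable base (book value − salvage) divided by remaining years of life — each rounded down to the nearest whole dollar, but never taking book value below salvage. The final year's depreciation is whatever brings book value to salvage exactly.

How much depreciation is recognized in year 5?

Depreciable base = $129,734 − $17,000 = $112,734.
Year 1: DB = ⌊$129,734 × 125%/10⌋ = $16,216; SL = ⌊$112,734/10⌋ = $11,273 → take DB $16,216. Book value $113,518.
Year 2: DB = ⌊$113,518 × 125%/10⌋ = $14,189; SL = ⌊$96,518/9⌋ = $10,724 → take DB $14,189. Book value $99,329.
Year 3: DB = ⌊$99,329 × 125%/10⌋ = $12,416; SL = ⌊$82,329/8⌋ = $10,291 → take DB $12,416. Book value $86,913.
Year 4: DB = ⌊$86,913 × 125%/10⌋ = $10,864; SL = ⌊$69,913/7⌋ = $9,987 → take DB $10,864. Book value $76,049.
Year 5: DB = ⌊$76,049 × 125%/10⌋ = $9,506; SL = ⌊$59,049/6⌋ = $9,841 → take SL $9,841. Book value $66,208.

$9,841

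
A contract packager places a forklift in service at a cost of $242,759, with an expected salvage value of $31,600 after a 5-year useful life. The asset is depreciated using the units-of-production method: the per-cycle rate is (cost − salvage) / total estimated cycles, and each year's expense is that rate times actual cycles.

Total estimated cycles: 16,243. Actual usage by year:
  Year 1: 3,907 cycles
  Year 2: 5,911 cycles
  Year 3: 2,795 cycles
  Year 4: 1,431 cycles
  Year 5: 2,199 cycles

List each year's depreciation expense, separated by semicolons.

$50,791; $76,843; $36,335; $18,603; $28,587

Depreciable base = $242,759 − $31,600 = $211,159.
Rate = $211,159 / 16,243 cycles = $13 per cycle.
Year 1: 3,907 × $13 = $50,791. Book value $191,968.
Year 2: 5,911 × $13 = $76,843. Book value $115,125.
Year 3: 2,795 × $13 = $36,335. Book value $78,790.
Year 4: 1,431 × $13 = $18,603. Book value $60,187.
Year 5: 2,199 × $13 = $28,587. Book value $31,600.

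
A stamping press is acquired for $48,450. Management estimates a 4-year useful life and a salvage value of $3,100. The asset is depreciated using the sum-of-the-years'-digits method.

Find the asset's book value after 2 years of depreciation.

Depreciable base = $48,450 − $3,100 = $45,350.
Sum of the years' digits = 4+3+2+1 = 10.
Year 1: $45,350 × 4/10 = $18,140. Book value $30,310.
Year 2: $45,350 × 3/10 = $13,605. Book value $16,705.

$16,705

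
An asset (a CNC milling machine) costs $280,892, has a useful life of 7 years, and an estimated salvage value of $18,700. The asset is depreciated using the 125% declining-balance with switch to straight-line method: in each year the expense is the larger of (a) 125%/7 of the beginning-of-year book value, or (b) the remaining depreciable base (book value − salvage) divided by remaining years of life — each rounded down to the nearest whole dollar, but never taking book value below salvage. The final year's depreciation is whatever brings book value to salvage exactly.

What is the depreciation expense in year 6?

Depreciable base = $280,892 − $18,700 = $262,192.
Year 1: DB = ⌊$280,892 × 125%/7⌋ = $50,159; SL = ⌊$262,192/7⌋ = $37,456 → take DB $50,159. Book value $230,733.
Year 2: DB = ⌊$230,733 × 125%/7⌋ = $41,202; SL = ⌊$212,033/6⌋ = $35,338 → take DB $41,202. Book value $189,531.
Year 3: DB = ⌊$189,531 × 125%/7⌋ = $33,844; SL = ⌊$170,831/5⌋ = $34,166 → take SL $34,166. Book value $155,365.
Year 4: DB = ⌊$155,365 × 125%/7⌋ = $27,743; SL = ⌊$136,665/4⌋ = $34,166 → take SL $34,166. Book value $121,199.
Year 5: DB = ⌊$121,199 × 125%/7⌋ = $21,642; SL = ⌊$102,499/3⌋ = $34,166 → take SL $34,166. Book value $87,033.
Year 6: DB = ⌊$87,033 × 125%/7⌋ = $15,541; SL = ⌊$68,333/2⌋ = $34,166 → take SL $34,166. Book value $52,867.

$34,166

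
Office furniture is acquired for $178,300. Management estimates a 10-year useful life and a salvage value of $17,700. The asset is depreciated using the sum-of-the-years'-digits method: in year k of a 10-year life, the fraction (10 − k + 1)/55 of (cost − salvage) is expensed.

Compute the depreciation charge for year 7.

$11,680

Depreciable base = $178,300 − $17,700 = $160,600.
Sum of the years' digits = 10+9+8+7+6+5+4+3+2+1 = 55.
Year 1: $160,600 × 10/55 = $29,200. Book value $149,100.
Year 2: $160,600 × 9/55 = $26,280. Book value $122,820.
Year 3: $160,600 × 8/55 = $23,360. Book value $99,460.
Year 4: $160,600 × 7/55 = $20,440. Book value $79,020.
Year 5: $160,600 × 6/55 = $17,520. Book value $61,500.
Year 6: $160,600 × 5/55 = $14,600. Book value $46,900.
Year 7: $160,600 × 4/55 = $11,680. Book value $35,220.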